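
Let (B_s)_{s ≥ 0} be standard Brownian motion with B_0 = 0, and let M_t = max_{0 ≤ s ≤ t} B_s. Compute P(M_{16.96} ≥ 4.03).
P(M_{16.96} ≥ 4.03) = 2·P(B_{16.96} ≥ 4.03) = 2(1 − Φ(4.03/√16.96)) ≈ 0.3278

By the reflection principle for Brownian motion, P(M_t ≥ a) = 2 · P(B_t ≥ a) for a ≥ 0. Since B_t ~ N(0, t), P(B_t ≥ 4.03) = 1 − Φ(4.03/√t) = 1 − Φ(4.03/√16.96) = 1 − Φ(0.9786). So
  P(M_{16.96} ≥ 4.03) = 2(1 − Φ(0.9786)) ≈ 0.3278.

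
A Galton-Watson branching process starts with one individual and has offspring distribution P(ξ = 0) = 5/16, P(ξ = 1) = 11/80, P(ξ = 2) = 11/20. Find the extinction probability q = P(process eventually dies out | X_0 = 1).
q = 25/44

The pgf is f(s) = 5/16 + 11/80·s + 11/20·s². The extinction probability q is the smallest fixed point of f in [0, 1]. Setting s = f(s):
  11/20·s² + (11/80 − 1)·s + 5/16 = 0
  11/20·s² − (5/16 + 11/20)·s + 5/16 = 0
which factors as (s − 1)·(11/20·s − 5/16) = 0, giving roots s = 1 and s = (5/16)/(11/20) = 25/44.
Mean offspring μ = 11/80 + 2·11/20 = 99/80 > 1 (supercritical), so q < 1. The extinction probability is the smaller root: q = (5/16)/(11/20) = 25/44.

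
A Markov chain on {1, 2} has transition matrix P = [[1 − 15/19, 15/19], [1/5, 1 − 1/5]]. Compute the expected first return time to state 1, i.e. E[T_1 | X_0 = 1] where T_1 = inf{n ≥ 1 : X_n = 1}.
E[T_1 | X_0 = 1] = 1/π_1 = 94/19

For an irreducible recurrent Markov chain with stationary distribution π, E[T_i | X_0 = i] = 1/π_i (Kac's formula). Here π_1 = (1/5)/(15/19 + 1/5) = (1/5)/(94/95) = 19/94, so E[T_1 | X_0 = 1] = 1/π_1 = (15/19 + 1/5)/(1/5) = (94/95)/(1/5) = 94/19.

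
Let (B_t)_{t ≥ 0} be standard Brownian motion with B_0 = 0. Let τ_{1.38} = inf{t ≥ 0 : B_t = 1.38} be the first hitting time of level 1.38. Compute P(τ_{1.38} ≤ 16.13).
P(τ_{1.38} ≤ 16.13) = 2(1 − Φ(1.38/√16.13)) = 2(1 − Φ(0.3436)) ≈ 0.7311

By the reflection principle for standard BM, P(τ_b ≤ t) = 2 · P(B_t ≥ b). Since B_t ~ N(0, t), P(B_t ≥ 1.38) = 1 − Φ(1.38/√t) = 1 − Φ(1.38/√16.13) = 1 − Φ(0.3436) ≈ 0.36557. Doubling: P(τ_{1.38} ≤ 16.13) ≈ 2 · 0.36557 = 0.73114 ≈ 0.7311.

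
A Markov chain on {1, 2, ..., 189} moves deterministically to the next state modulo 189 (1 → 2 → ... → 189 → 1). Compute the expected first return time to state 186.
E[T_186 | X_0 = 186] = 189

The chain cycles deterministically, so starting at state 186 it returns in exactly 189 steps. Equivalently, the stationary distribution is uniform π_j = 1/189 for every state j, so by Kac's formula E[T_186] = 1/π_186 = 189.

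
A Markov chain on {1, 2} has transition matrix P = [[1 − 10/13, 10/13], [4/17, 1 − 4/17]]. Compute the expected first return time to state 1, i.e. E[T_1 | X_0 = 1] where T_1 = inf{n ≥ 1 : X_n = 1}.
E[T_1 | X_0 = 1] = 1/π_1 = 111/26

For an irreducible recurrent Markov chain with stationary distribution π, E[T_i | X_0 = i] = 1/π_i (Kac's formula). Here π_1 = (4/17)/(10/13 + 4/17) = (4/17)/(222/221) = 26/111, so E[T_1 | X_0 = 1] = 1/π_1 = (10/13 + 4/17)/(4/17) = (222/221)/(4/17) = 111/26.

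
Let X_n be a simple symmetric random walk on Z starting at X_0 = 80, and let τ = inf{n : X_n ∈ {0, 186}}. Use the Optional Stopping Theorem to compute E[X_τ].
E[X_τ] = 80

X_n is a martingale and τ is a bounded-mean stopping time (indeed τ is finite a.s. with bounded expectation since the walk is in a bounded region). By the OST, E[X_τ] = E[X_0] = 80. Equivalently: E[X_τ] = 186 · P(hit 186 first) + 0 · P(hit 0 first) = 186 · (80/186) = 80.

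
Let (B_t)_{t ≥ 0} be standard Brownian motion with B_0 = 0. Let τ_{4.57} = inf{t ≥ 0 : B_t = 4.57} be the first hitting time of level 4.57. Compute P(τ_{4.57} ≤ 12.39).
P(τ_{4.57} ≤ 12.39) = 2(1 − Φ(4.57/√12.39)) = 2(1 − Φ(1.2983)) ≈ 0.1942

By the reflection principle for standard BM, P(τ_b ≤ t) = 2 · P(B_t ≥ b). Since B_t ~ N(0, t), P(B_t ≥ 4.57) = 1 − Φ(4.57/√t) = 1 − Φ(4.57/√12.39) = 1 − Φ(1.2983) ≈ 0.09709. Doubling: P(τ_{4.57} ≤ 12.39) ≈ 2 · 0.09709 = 0.19418 ≈ 0.1942.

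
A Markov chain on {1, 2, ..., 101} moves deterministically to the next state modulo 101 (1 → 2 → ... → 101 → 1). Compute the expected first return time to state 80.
E[T_80 | X_0 = 80] = 101

The chain cycles deterministically, so starting at state 80 it returns in exactly 101 steps. Equivalently, the stationary distribution is uniform π_j = 1/101 for every state j, so by Kac's formula E[T_80] = 1/π_80 = 101.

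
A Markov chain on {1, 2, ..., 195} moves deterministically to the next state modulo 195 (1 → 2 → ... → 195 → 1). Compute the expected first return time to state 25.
E[T_25 | X_0 = 25] = 195

The chain cycles deterministically, so starting at state 25 it returns in exactly 195 steps. Equivalently, the stationary distribution is uniform π_j = 1/195 for every state j, so by Kac's formula E[T_25] = 1/π_25 = 195.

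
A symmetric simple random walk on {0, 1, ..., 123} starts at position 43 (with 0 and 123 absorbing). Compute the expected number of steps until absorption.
E[τ | X_0 = 43] = 3440

Let v_k = E[τ | X_0 = k]. Boundary: v_0 = v_123 = 0. Recurrence: v_k = 1 + (v_{k-1} + v_{k+1})/2 for 1 ≤ k ≤ 122. The particular solution to v_k − (v_{k-1} + v_{k+1})/2 = 1 is v_k = −k^2. Adding homogeneous solution A + B k and matching boundaries gives v_k = k (123 − k). Substituting k = 43: v_43 = 43 · 80 = 3440.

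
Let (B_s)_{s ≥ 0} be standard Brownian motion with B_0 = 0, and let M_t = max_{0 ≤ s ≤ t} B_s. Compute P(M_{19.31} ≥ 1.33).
P(M_{19.31} ≥ 1.33) = 2·P(B_{19.31} ≥ 1.33) = 2(1 − Φ(1.33/√19.31)) ≈ 0.7621

By the reflection principle for Brownian motion, P(M_t ≥ a) = 2 · P(B_t ≥ a) for a ≥ 0. Since B_t ~ N(0, t), P(B_t ≥ 1.33) = 1 − Φ(1.33/√t) = 1 − Φ(1.33/√19.31) = 1 − Φ(0.3027). So
  P(M_{19.31} ≥ 1.33) = 2(1 − Φ(0.3027)) ≈ 0.7621.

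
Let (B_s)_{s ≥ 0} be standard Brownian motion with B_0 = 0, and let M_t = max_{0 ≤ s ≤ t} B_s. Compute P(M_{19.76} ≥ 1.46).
P(M_{19.76} ≥ 1.46) = 2·P(B_{19.76} ≥ 1.46) = 2(1 − Φ(1.46/√19.76)) ≈ 0.7426

By the reflection principle for Brownian motion, P(M_t ≥ a) = 2 · P(B_t ≥ a) for a ≥ 0. Since B_t ~ N(0, t), P(B_t ≥ 1.46) = 1 − Φ(1.46/√t) = 1 − Φ(1.46/√19.76) = 1 − Φ(0.3284). So
  P(M_{19.76} ≥ 1.46) = 2(1 − Φ(0.3284)) ≈ 0.7426.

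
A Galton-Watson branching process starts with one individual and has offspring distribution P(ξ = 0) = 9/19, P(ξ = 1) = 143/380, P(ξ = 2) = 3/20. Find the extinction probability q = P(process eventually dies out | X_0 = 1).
q = 1

Mean offspring μ = 0·9/19 + 1·143/380 + 2·3/20 = 257/380 ≤ 1. For μ ≤ 1 with offspring not concentrated at 1, the Galton-Watson process goes extinct almost surely, so q = 1.
(Algebraic check: The pgf is f(s) = 9/19 + 143/380·s + 3/20·s². The extinction probability q is the smallest fixed point of f in [0, 1]. Setting s = f(s):
  3/20·s² + (143/380 − 1)·s + 9/19 = 0
  3/20·s² − (9/19 + 3/20)·s + 9/19 = 0
which factors as (s − 1)·(3/20·s − 9/19) = 0, giving roots s = 1 and s = (9/19)/(3/20) = 60/19. Since 60/19 ≥ 1, the smallest root in [0, 1] is s = 1.)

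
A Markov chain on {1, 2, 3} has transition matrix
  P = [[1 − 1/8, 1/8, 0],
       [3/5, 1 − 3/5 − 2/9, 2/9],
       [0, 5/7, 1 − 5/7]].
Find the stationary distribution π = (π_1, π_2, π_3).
π = (216/275, 9/55, 14/275)

This is a birth-death chain on three states, which satisfies detailed balance: π_1 · P_{12} = π_2 · P_{21} and π_2 · P_{23} = π_3 · P_{32}.
From π_1 · 1/8 = π_2 · 3/5: π_2/π_1 = (1/8)/(3/5) = 5/24.
From π_2 · 2/9 = π_3 · 5/7: π_3/π_2 = (2/9)/(5/7) = 14/45.
Take π_1 proportional to 1; then unnormalized π = (1, 5/24, 7/108). Normalize by dividing by the sum 275/216:
  π = (216/275, 9/55, 14/275).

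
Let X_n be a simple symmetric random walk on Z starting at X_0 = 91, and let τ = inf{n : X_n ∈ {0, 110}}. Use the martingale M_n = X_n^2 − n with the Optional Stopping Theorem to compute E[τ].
E[τ] = 1729

M_n = X_n^2 − n is a martingale (since E[X_{n+1}^2 | F_n] = X_n^2 + 1). By OST (τ has finite mean in a bounded region), E[M_τ] = E[M_0] = X_0^2 − 0 = 91^2 = 8281. Also E[M_τ] = E[X_τ^2] − E[τ]. The walk exits at 0 or 110, with P(hit 110 first) = 91/110, so E[X_τ^2] = 110^2 · 91/110 + 0 = 10010. Thus E[τ] = E[X_τ^2] − E[M_τ] = 10010 − 8281 = 1729 = 91(110 − 91) = 1729.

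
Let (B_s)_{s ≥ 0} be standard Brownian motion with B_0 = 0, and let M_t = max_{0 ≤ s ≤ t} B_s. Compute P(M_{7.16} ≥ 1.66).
P(M_{7.16} ≥ 1.66) = 2·P(B_{7.16} ≥ 1.66) = 2(1 − Φ(1.66/√7.16)) ≈ 0.5350

By the reflection principle for Brownian motion, P(M_t ≥ a) = 2 · P(B_t ≥ a) for a ≥ 0. Since B_t ~ N(0, t), P(B_t ≥ 1.66) = 1 − Φ(1.66/√t) = 1 − Φ(1.66/√7.16) = 1 − Φ(0.6204). So
  P(M_{7.16} ≥ 1.66) = 2(1 − Φ(0.6204)) ≈ 0.5350.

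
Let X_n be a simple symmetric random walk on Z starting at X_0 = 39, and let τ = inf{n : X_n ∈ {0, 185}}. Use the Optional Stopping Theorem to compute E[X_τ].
E[X_τ] = 39

X_n is a martingale and τ is a bounded-mean stopping time (indeed τ is finite a.s. with bounded expectation since the walk is in a bounded region). By the OST, E[X_τ] = E[X_0] = 39. Equivalently: E[X_τ] = 185 · P(hit 185 first) + 0 · P(hit 0 first) = 185 · (39/185) = 39.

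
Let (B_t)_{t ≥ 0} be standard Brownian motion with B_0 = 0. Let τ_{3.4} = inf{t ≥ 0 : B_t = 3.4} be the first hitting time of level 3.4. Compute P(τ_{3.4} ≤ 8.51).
P(τ_{3.4} ≤ 8.51) = 2(1 − Φ(3.4/√8.51)) = 2(1 − Φ(1.1655)) ≈ 0.2438

By the reflection principle for standard BM, P(τ_b ≤ t) = 2 · P(B_t ≥ b). Since B_t ~ N(0, t), P(B_t ≥ 3.4) = 1 − Φ(3.4/√t) = 1 − Φ(3.4/√8.51) = 1 − Φ(1.1655) ≈ 0.12191. Doubling: P(τ_{3.4} ≤ 8.51) ≈ 2 · 0.12191 = 0.24382 ≈ 0.2438.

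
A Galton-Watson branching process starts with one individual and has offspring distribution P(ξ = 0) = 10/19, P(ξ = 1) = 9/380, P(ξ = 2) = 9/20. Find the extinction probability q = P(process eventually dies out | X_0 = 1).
q = 1

Mean offspring μ = 0·10/19 + 1·9/380 + 2·9/20 = 351/380 ≤ 1. For μ ≤ 1 with offspring not concentrated at 1, the Galton-Watson process goes extinct almost surely, so q = 1.
(Algebraic check: The pgf is f(s) = 10/19 + 9/380·s + 9/20·s². The extinction probability q is the smallest fixed point of f in [0, 1]. Setting s = f(s):
  9/20·s² + (9/380 − 1)·s + 10/19 = 0
  9/20·s² − (10/19 + 9/20)·s + 10/19 = 0
which factors as (s − 1)·(9/20·s − 10/19) = 0, giving roots s = 1 and s = (10/19)/(9/20) = 200/171. Since 200/171 ≥ 1, the smallest root in [0, 1] is s = 1.)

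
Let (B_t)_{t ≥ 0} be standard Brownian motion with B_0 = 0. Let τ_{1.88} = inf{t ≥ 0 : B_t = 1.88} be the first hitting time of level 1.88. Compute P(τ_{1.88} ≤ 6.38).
P(τ_{1.88} ≤ 6.38) = 2(1 − Φ(1.88/√6.38)) = 2(1 − Φ(0.7443)) ≈ 0.4567

By the reflection principle for standard BM, P(τ_b ≤ t) = 2 · P(B_t ≥ b). Since B_t ~ N(0, t), P(B_t ≥ 1.88) = 1 − Φ(1.88/√t) = 1 − Φ(1.88/√6.38) = 1 − Φ(0.7443) ≈ 0.22835. Doubling: P(τ_{1.88} ≤ 6.38) ≈ 2 · 0.22835 = 0.45670 ≈ 0.4567.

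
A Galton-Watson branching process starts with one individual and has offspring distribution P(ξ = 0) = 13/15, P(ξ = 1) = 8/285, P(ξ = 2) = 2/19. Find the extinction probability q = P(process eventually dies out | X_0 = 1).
q = 1

Mean offspring μ = 0·13/15 + 1·8/285 + 2·2/19 = 68/285 ≤ 1. For μ ≤ 1 with offspring not concentrated at 1, the Galton-Watson process goes extinct almost surely, so q = 1.
(Algebraic check: The pgf is f(s) = 13/15 + 8/285·s + 2/19·s². The extinction probability q is the smallest fixed point of f in [0, 1]. Setting s = f(s):
  2/19·s² + (8/285 − 1)·s + 13/15 = 0
  2/19·s² − (13/15 + 2/19)·s + 13/15 = 0
which factors as (s − 1)·(2/19·s − 13/15) = 0, giving roots s = 1 and s = (13/15)/(2/19) = 247/30. Since 247/30 ≥ 1, the smallest root in [0, 1] is s = 1.)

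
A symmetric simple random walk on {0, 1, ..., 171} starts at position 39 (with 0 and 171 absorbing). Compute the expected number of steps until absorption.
E[τ | X_0 = 39] = 5148

Let v_k = E[τ | X_0 = k]. Boundary: v_0 = v_171 = 0. Recurrence: v_k = 1 + (v_{k-1} + v_{k+1})/2 for 1 ≤ k ≤ 170. The particular solution to v_k − (v_{k-1} + v_{k+1})/2 = 1 is v_k = −k^2. Adding homogeneous solution A + B k and matching boundaries gives v_k = k (171 − k). Substituting k = 39: v_39 = 39 · 132 = 5148.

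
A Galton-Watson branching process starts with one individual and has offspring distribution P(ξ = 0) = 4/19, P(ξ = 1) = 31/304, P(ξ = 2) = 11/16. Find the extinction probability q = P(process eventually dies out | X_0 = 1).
q = 64/209

The pgf is f(s) = 4/19 + 31/304·s + 11/16·s². The extinction probability q is the smallest fixed point of f in [0, 1]. Setting s = f(s):
  11/16·s² + (31/304 − 1)·s + 4/19 = 0
  11/16·s² − (4/19 + 11/16)·s + 4/19 = 0
which factors as (s − 1)·(11/16·s − 4/19) = 0, giving roots s = 1 and s = (4/19)/(11/16) = 64/209.
Mean offspring μ = 31/304 + 2·11/16 = 449/304 > 1 (supercritical), so q < 1. The extinction probability is the smaller root: q = (4/19)/(11/16) = 64/209.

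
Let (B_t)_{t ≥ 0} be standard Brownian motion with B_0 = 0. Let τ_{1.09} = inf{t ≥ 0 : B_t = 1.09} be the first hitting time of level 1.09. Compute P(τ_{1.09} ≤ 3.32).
P(τ_{1.09} ≤ 3.32) = 2(1 − Φ(1.09/√3.32)) = 2(1 − Φ(0.5982)) ≈ 0.5497

By the reflection principle for standard BM, P(τ_b ≤ t) = 2 · P(B_t ≥ b). Since B_t ~ N(0, t), P(B_t ≥ 1.09) = 1 − Φ(1.09/√t) = 1 − Φ(1.09/√3.32) = 1 − Φ(0.5982) ≈ 0.27485. Doubling: P(τ_{1.09} ≤ 3.32) ≈ 2 · 0.27485 = 0.54970 ≈ 0.5497.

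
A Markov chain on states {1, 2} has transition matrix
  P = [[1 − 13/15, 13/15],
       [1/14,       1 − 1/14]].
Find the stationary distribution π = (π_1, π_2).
π_1 = 15/197, π_2 = 182/197

Solve πP = π with π_1 + π_2 = 1. From πP = π: π_1 · (1 − 13/15) + π_2 · 1/14 = π_1 ⇒ π_2 · 1/14 = π_1 · 13/15 ⇒ π_2/π_1 = (13/15)/(1/14) = 182/15. Together with π_1 + π_2 = 1:
  π_1 = (1/14)/(13/15 + 1/14) = (1/14)/(197/210) = 15/197,
  π_2 = (13/15)/(13/15 + 1/14) = (13/15)/(197/210) = 182/197.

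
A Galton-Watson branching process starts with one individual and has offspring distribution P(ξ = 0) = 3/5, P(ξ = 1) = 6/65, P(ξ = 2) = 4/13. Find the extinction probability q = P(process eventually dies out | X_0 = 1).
q = 1

Mean offspring μ = 0·3/5 + 1·6/65 + 2·4/13 = 46/65 ≤ 1. For μ ≤ 1 with offspring not concentrated at 1, the Galton-Watson process goes extinct almost surely, so q = 1.
(Algebraic check: The pgf is f(s) = 3/5 + 6/65·s + 4/13·s². The extinction probability q is the smallest fixed point of f in [0, 1]. Setting s = f(s):
  4/13·s² + (6/65 − 1)·s + 3/5 = 0
  4/13·s² − (3/5 + 4/13)·s + 3/5 = 0
which factors as (s − 1)·(4/13·s − 3/5) = 0, giving roots s = 1 and s = (3/5)/(4/13) = 39/20. Since 39/20 ≥ 1, the smallest root in [0, 1] is s = 1.)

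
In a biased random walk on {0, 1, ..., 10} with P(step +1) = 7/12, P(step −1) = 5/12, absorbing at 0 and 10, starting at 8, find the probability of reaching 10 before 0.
P(hit 10 before 0) = (1 − (5/7)^8) / (1 − (5/7)^10) = 10972276/11362901

Let u_k denote P(reach 10 before 0 | start at k). Boundary: u_0 = 0, u_10 = 1. Recurrence: u_k = 7/12·u_{k+1} + 5/12·u_{k-1} for 1 ≤ k ≤ 9. Try u_k = A + B·r^k with r = q/p = (5/12)/(7/12) = 5/7. Substitution satisfies the recurrence; boundary conditions give:
  u_k = (1 − r^k) / (1 − r^N) = (1 − (5/7)^8) / (1 − (5/7)^10) = 10972276/11362901.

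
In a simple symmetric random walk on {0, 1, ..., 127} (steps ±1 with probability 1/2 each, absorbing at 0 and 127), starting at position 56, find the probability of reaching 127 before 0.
P(hit 127 before 0) = 56/127

Let u_k = P(hit 127 before 0 | start at k). Then u_0 = 0, u_127 = 1, and u_k = u_{k-1}/2 + u_{k+1}/2 for 1 ≤ k ≤ 126. This harmonic recurrence is solved by u_k = k/127, giving u_56 = 56/127.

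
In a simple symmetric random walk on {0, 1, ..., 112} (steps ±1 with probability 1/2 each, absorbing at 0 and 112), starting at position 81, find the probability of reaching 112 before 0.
P(hit 112 before 0) = 81/112

Let u_k = P(hit 112 before 0 | start at k). Then u_0 = 0, u_112 = 1, and u_k = u_{k-1}/2 + u_{k+1}/2 for 1 ≤ k ≤ 111. This harmonic recurrence is solved by u_k = k/112, giving u_81 = 81/112.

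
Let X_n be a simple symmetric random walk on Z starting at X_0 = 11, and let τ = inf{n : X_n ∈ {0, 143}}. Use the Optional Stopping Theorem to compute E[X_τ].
E[X_τ] = 11

X_n is a martingale and τ is a bounded-mean stopping time (indeed τ is finite a.s. with bounded expectation since the walk is in a bounded region). By the OST, E[X_τ] = E[X_0] = 11. Equivalently: E[X_τ] = 143 · P(hit 143 first) + 0 · P(hit 0 first) = 143 · (11/143) = 11.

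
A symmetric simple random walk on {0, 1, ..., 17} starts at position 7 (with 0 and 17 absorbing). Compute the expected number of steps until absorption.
E[τ | X_0 = 7] = 70

Let v_k = E[τ | X_0 = k]. Boundary: v_0 = v_17 = 0. Recurrence: v_k = 1 + (v_{k-1} + v_{k+1})/2 for 1 ≤ k ≤ 16. The particular solution to v_k − (v_{k-1} + v_{k+1})/2 = 1 is v_k = −k^2. Adding homogeneous solution A + B k and matching boundaries gives v_k = k (17 − k). Substituting k = 7: v_7 = 7 · 10 = 70.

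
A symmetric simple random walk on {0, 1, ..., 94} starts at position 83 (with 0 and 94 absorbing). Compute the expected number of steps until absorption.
E[τ | X_0 = 83] = 913

Let v_k = E[τ | X_0 = k]. Boundary: v_0 = v_94 = 0. Recurrence: v_k = 1 + (v_{k-1} + v_{k+1})/2 for 1 ≤ k ≤ 93. The particular solution to v_k − (v_{k-1} + v_{k+1})/2 = 1 is v_k = −k^2. Adding homogeneous solution A + B k and matching boundaries gives v_k = k (94 − k). Substituting k = 83: v_83 = 83 · 11 = 913.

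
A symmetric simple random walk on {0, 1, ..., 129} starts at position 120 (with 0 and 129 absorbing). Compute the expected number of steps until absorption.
E[τ | X_0 = 120] = 1080

Let v_k = E[τ | X_0 = k]. Boundary: v_0 = v_129 = 0. Recurrence: v_k = 1 + (v_{k-1} + v_{k+1})/2 for 1 ≤ k ≤ 128. The particular solution to v_k − (v_{k-1} + v_{k+1})/2 = 1 is v_k = −k^2. Adding homogeneous solution A + B k and matching boundaries gives v_k = k (129 − k). Substituting k = 120: v_120 = 120 · 9 = 1080.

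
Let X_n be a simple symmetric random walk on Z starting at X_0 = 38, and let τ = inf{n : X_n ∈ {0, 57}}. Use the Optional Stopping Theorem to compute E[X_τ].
E[X_τ] = 38

X_n is a martingale and τ is a bounded-mean stopping time (indeed τ is finite a.s. with bounded expectation since the walk is in a bounded region). By the OST, E[X_τ] = E[X_0] = 38. Equivalently: E[X_τ] = 57 · P(hit 57 first) + 0 · P(hit 0 first) = 57 · (38/57) = 38.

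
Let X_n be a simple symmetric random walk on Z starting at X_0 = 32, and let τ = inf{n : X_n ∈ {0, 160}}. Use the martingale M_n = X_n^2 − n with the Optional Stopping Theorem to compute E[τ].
E[τ] = 4096

M_n = X_n^2 − n is a martingale (since E[X_{n+1}^2 | F_n] = X_n^2 + 1). By OST (τ has finite mean in a bounded region), E[M_τ] = E[M_0] = X_0^2 − 0 = 32^2 = 1024. Also E[M_τ] = E[X_τ^2] − E[τ]. The walk exits at 0 or 160, with P(hit 160 first) = 32/160, so E[X_τ^2] = 160^2 · 32/160 + 0 = 5120. Thus E[τ] = E[X_τ^2] − E[M_τ] = 5120 − 1024 = 4096 = 32(160 − 32) = 4096.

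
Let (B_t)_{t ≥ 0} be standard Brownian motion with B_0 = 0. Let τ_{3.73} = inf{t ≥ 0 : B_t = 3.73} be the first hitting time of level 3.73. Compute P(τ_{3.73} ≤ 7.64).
P(τ_{3.73} ≤ 7.64) = 2(1 − Φ(3.73/√7.64)) = 2(1 − Φ(1.3495)) ≈ 0.1772

By the reflection principle for standard BM, P(τ_b ≤ t) = 2 · P(B_t ≥ b). Since B_t ~ N(0, t), P(B_t ≥ 3.73) = 1 − Φ(3.73/√t) = 1 − Φ(3.73/√7.64) = 1 − Φ(1.3495) ≈ 0.08859. Doubling: P(τ_{3.73} ≤ 7.64) ≈ 2 · 0.08859 = 0.17718 ≈ 0.1772.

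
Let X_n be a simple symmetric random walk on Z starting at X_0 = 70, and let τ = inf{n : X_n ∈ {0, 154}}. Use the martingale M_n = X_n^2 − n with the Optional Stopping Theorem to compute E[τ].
E[τ] = 5880

M_n = X_n^2 − n is a martingale (since E[X_{n+1}^2 | F_n] = X_n^2 + 1). By OST (τ has finite mean in a bounded region), E[M_τ] = E[M_0] = X_0^2 − 0 = 70^2 = 4900. Also E[M_τ] = E[X_τ^2] − E[τ]. The walk exits at 0 or 154, with P(hit 154 first) = 70/154, so E[X_τ^2] = 154^2 · 70/154 + 0 = 10780. Thus E[τ] = E[X_τ^2] − E[M_τ] = 10780 − 4900 = 5880 = 70(154 − 70) = 5880.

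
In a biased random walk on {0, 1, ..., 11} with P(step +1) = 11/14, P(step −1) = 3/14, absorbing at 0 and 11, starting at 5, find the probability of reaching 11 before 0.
P(hit 11 before 0) = (1 − (3/11)^5) / (1 − (3/11)^11) = 35610147661/35663936683

Let u_k denote P(reach 11 before 0 | start at k). Boundary: u_0 = 0, u_11 = 1. Recurrence: u_k = 11/14·u_{k+1} + 3/14·u_{k-1} for 1 ≤ k ≤ 10. Try u_k = A + B·r^k with r = q/p = (3/14)/(11/14) = 3/11. Substitution satisfies the recurrence; boundary conditions give:
  u_k = (1 − r^k) / (1 − r^N) = (1 − (3/11)^5) / (1 − (3/11)^11) = 35610147661/35663936683.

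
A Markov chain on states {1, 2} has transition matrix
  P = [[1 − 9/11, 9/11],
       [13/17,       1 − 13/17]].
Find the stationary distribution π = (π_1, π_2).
π_1 = 143/296, π_2 = 153/296

Solve πP = π with π_1 + π_2 = 1. From πP = π: π_1 · (1 − 9/11) + π_2 · 13/17 = π_1 ⇒ π_2 · 13/17 = π_1 · 9/11 ⇒ π_2/π_1 = (9/11)/(13/17) = 153/143. Together with π_1 + π_2 = 1:
  π_1 = (13/17)/(9/11 + 13/17) = (13/17)/(296/187) = 143/296,
  π_2 = (9/11)/(9/11 + 13/17) = (9/11)/(296/187) = 153/296.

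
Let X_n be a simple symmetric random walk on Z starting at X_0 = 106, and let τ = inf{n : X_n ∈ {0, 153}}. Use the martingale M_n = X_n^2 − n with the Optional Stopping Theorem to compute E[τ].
E[τ] = 4982

M_n = X_n^2 − n is a martingale (since E[X_{n+1}^2 | F_n] = X_n^2 + 1). By OST (τ has finite mean in a bounded region), E[M_τ] = E[M_0] = X_0^2 − 0 = 106^2 = 11236. Also E[M_τ] = E[X_τ^2] − E[τ]. The walk exits at 0 or 153, with P(hit 153 first) = 106/153, so E[X_τ^2] = 153^2 · 106/153 + 0 = 16218. Thus E[τ] = E[X_τ^2] − E[M_τ] = 16218 − 11236 = 4982 = 106(153 − 106) = 4982.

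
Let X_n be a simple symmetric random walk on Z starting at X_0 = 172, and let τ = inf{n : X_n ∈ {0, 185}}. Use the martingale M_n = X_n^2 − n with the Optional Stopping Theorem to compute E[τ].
E[τ] = 2236

M_n = X_n^2 − n is a martingale (since E[X_{n+1}^2 | F_n] = X_n^2 + 1). By OST (τ has finite mean in a bounded region), E[M_τ] = E[M_0] = X_0^2 − 0 = 172^2 = 29584. Also E[M_τ] = E[X_τ^2] − E[τ]. The walk exits at 0 or 185, with P(hit 185 first) = 172/185, so E[X_τ^2] = 185^2 · 172/185 + 0 = 31820. Thus E[τ] = E[X_τ^2] − E[M_τ] = 31820 − 29584 = 2236 = 172(185 − 172) = 2236.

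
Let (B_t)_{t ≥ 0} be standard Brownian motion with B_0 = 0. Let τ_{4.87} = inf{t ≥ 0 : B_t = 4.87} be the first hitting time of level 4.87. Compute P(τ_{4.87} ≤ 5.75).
P(τ_{4.87} ≤ 5.75) = 2(1 − Φ(4.87/√5.75)) = 2(1 − Φ(2.0309)) ≈ 0.0423

By the reflection principle for standard BM, P(τ_b ≤ t) = 2 · P(B_t ≥ b). Since B_t ~ N(0, t), P(B_t ≥ 4.87) = 1 − Φ(4.87/√t) = 1 − Φ(4.87/√5.75) = 1 − Φ(2.0309) ≈ 0.02113. Doubling: P(τ_{4.87} ≤ 5.75) ≈ 2 · 0.02113 = 0.04226 ≈ 0.0423.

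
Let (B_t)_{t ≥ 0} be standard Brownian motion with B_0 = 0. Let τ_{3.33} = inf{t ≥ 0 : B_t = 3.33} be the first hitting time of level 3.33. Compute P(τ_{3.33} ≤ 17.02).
P(τ_{3.33} ≤ 17.02) = 2(1 − Φ(3.33/√17.02)) = 2(1 − Φ(0.8072)) ≈ 0.4196

By the reflection principle for standard BM, P(τ_b ≤ t) = 2 · P(B_t ≥ b). Since B_t ~ N(0, t), P(B_t ≥ 3.33) = 1 − Φ(3.33/√t) = 1 − Φ(3.33/√17.02) = 1 − Φ(0.8072) ≈ 0.20978. Doubling: P(τ_{3.33} ≤ 17.02) ≈ 2 · 0.20978 = 0.41956 ≈ 0.4196.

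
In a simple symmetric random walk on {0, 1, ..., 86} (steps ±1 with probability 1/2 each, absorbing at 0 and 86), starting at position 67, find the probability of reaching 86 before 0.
P(hit 86 before 0) = 67/86

Let u_k = P(hit 86 before 0 | start at k). Then u_0 = 0, u_86 = 1, and u_k = u_{k-1}/2 + u_{k+1}/2 for 1 ≤ k ≤ 85. This harmonic recurrence is solved by u_k = k/86, giving u_67 = 67/86.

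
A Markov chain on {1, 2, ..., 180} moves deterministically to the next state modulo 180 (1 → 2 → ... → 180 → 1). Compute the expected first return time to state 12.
E[T_12 | X_0 = 12] = 180

The chain cycles deterministically, so starting at state 12 it returns in exactly 180 steps. Equivalently, the stationary distribution is uniform π_j = 1/180 for every state j, so by Kac's formula E[T_12] = 1/π_12 = 180.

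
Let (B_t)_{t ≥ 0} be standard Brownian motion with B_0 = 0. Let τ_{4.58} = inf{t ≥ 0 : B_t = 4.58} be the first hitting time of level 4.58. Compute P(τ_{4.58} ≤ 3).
P(τ_{4.58} ≤ 3) = 2(1 − Φ(4.58/√3)) = 2(1 − Φ(2.6443)) ≈ 0.0082

By the reflection principle for standard BM, P(τ_b ≤ t) = 2 · P(B_t ≥ b). Since B_t ~ N(0, t), P(B_t ≥ 4.58) = 1 − Φ(4.58/√t) = 1 − Φ(4.58/√3) = 1 − Φ(2.6443) ≈ 0.00409. Doubling: P(τ_{4.58} ≤ 3) ≈ 2 · 0.00409 = 0.00818 ≈ 0.0082.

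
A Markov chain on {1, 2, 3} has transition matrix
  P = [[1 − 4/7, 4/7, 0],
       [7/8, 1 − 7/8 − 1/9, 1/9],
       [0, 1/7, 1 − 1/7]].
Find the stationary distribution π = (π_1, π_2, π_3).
π = (441/953, 288/953, 224/953)

This is a birth-death chain on three states, which satisfies detailed balance: π_1 · P_{12} = π_2 · P_{21} and π_2 · P_{23} = π_3 · P_{32}.
From π_1 · 4/7 = π_2 · 7/8: π_2/π_1 = (4/7)/(7/8) = 32/49.
From π_2 · 1/9 = π_3 · 1/7: π_3/π_2 = (1/9)/(1/7) = 7/9.
Take π_1 proportional to 1; then unnormalized π = (1, 32/49, 32/63). Normalize by dividing by the sum 953/441:
  π = (441/953, 288/953, 224/953).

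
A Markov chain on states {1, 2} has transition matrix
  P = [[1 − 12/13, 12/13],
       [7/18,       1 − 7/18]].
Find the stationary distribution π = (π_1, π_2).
π_1 = 91/307, π_2 = 216/307

Solve πP = π with π_1 + π_2 = 1. From πP = π: π_1 · (1 − 12/13) + π_2 · 7/18 = π_1 ⇒ π_2 · 7/18 = π_1 · 12/13 ⇒ π_2/π_1 = (12/13)/(7/18) = 216/91. Together with π_1 + π_2 = 1:
  π_1 = (7/18)/(12/13 + 7/18) = (7/18)/(307/234) = 91/307,
  π_2 = (12/13)/(12/13 + 7/18) = (12/13)/(307/234) = 216/307.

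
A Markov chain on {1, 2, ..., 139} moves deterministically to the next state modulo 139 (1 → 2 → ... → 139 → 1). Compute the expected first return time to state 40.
E[T_40 | X_0 = 40] = 139

The chain cycles deterministically, so starting at state 40 it returns in exactly 139 steps. Equivalently, the stationary distribution is uniform π_j = 1/139 for every state j, so by Kac's formula E[T_40] = 1/π_40 = 139.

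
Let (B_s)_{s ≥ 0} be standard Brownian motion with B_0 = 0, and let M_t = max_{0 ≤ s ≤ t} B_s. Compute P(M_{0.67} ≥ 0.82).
P(M_{0.67} ≥ 0.82) = 2·P(B_{0.67} ≥ 0.82) = 2(1 − Φ(0.82/√0.67)) ≈ 0.3164

By the reflection principle for Brownian motion, P(M_t ≥ a) = 2 · P(B_t ≥ a) for a ≥ 0. Since B_t ~ N(0, t), P(B_t ≥ 0.82) = 1 − Φ(0.82/√t) = 1 − Φ(0.82/√0.67) = 1 − Φ(1.0018). So
  P(M_{0.67} ≥ 0.82) = 2(1 − Φ(1.0018)) ≈ 0.3164.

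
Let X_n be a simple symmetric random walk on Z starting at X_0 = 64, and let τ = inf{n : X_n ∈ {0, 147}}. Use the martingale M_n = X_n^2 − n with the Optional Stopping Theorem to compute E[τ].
E[τ] = 5312

M_n = X_n^2 − n is a martingale (since E[X_{n+1}^2 | F_n] = X_n^2 + 1). By OST (τ has finite mean in a bounded region), E[M_τ] = E[M_0] = X_0^2 − 0 = 64^2 = 4096. Also E[M_τ] = E[X_τ^2] − E[τ]. The walk exits at 0 or 147, with P(hit 147 first) = 64/147, so E[X_τ^2] = 147^2 · 64/147 + 0 = 9408. Thus E[τ] = E[X_τ^2] − E[M_τ] = 9408 − 4096 = 5312 = 64(147 − 64) = 5312.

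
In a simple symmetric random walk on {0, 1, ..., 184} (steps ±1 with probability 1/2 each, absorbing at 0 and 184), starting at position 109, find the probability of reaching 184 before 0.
P(hit 184 before 0) = 109/184

Let u_k = P(hit 184 before 0 | start at k). Then u_0 = 0, u_184 = 1, and u_k = u_{k-1}/2 + u_{k+1}/2 for 1 ≤ k ≤ 183. This harmonic recurrence is solved by u_k = k/184, giving u_109 = 109/184.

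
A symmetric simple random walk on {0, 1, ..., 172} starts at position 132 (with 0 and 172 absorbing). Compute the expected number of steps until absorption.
E[τ | X_0 = 132] = 5280

Let v_k = E[τ | X_0 = k]. Boundary: v_0 = v_172 = 0. Recurrence: v_k = 1 + (v_{k-1} + v_{k+1})/2 for 1 ≤ k ≤ 171. The particular solution to v_k − (v_{k-1} + v_{k+1})/2 = 1 is v_k = −k^2. Adding homogeneous solution A + B k and matching boundaries gives v_k = k (172 − k). Substituting k = 132: v_132 = 132 · 40 = 5280.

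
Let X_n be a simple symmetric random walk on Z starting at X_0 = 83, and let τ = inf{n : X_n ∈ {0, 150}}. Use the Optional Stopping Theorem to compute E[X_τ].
E[X_τ] = 83

X_n is a martingale and τ is a bounded-mean stopping time (indeed τ is finite a.s. with bounded expectation since the walk is in a bounded region). By the OST, E[X_τ] = E[X_0] = 83. Equivalently: E[X_τ] = 150 · P(hit 150 first) + 0 · P(hit 0 first) = 150 · (83/150) = 83.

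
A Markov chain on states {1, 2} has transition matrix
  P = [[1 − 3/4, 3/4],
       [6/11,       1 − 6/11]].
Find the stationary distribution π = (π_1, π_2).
π_1 = 8/19, π_2 = 11/19

Solve πP = π with π_1 + π_2 = 1. From πP = π: π_1 · (1 − 3/4) + π_2 · 6/11 = π_1 ⇒ π_2 · 6/11 = π_1 · 3/4 ⇒ π_2/π_1 = (3/4)/(6/11) = 11/8. Together with π_1 + π_2 = 1:
  π_1 = (6/11)/(3/4 + 6/11) = (6/11)/(57/44) = 8/19,
  π_2 = (3/4)/(3/4 + 6/11) = (3/4)/(57/44) = 11/19.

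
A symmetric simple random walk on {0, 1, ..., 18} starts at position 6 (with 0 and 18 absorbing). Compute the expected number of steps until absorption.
E[τ | X_0 = 6] = 72

Let v_k = E[τ | X_0 = k]. Boundary: v_0 = v_18 = 0. Recurrence: v_k = 1 + (v_{k-1} + v_{k+1})/2 for 1 ≤ k ≤ 17. The particular solution to v_k − (v_{k-1} + v_{k+1})/2 = 1 is v_k = −k^2. Adding homogeneous solution A + B k and matching boundaries gives v_k = k (18 − k). Substituting k = 6: v_6 = 6 · 12 = 72.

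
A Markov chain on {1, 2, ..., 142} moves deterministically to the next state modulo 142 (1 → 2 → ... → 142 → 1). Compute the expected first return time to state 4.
E[T_4 | X_0 = 4] = 142

The chain cycles deterministically, so starting at state 4 it returns in exactly 142 steps. Equivalently, the stationary distribution is uniform π_j = 1/142 for every state j, so by Kac's formula E[T_4] = 1/π_4 = 142.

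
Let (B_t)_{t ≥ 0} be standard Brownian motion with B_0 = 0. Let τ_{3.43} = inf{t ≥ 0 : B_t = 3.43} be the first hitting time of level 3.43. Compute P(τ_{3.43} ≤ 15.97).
P(τ_{3.43} ≤ 15.97) = 2(1 − Φ(3.43/√15.97)) = 2(1 − Φ(0.8583)) ≈ 0.3907

By the reflection principle for standard BM, P(τ_b ≤ t) = 2 · P(B_t ≥ b). Since B_t ~ N(0, t), P(B_t ≥ 3.43) = 1 − Φ(3.43/√t) = 1 − Φ(3.43/√15.97) = 1 − Φ(0.8583) ≈ 0.19536. Doubling: P(τ_{3.43} ≤ 15.97) ≈ 2 · 0.19536 = 0.39072 ≈ 0.3907.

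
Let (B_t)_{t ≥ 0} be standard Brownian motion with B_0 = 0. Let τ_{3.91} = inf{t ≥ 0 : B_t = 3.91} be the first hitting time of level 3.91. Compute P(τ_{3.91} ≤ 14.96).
P(τ_{3.91} ≤ 14.96) = 2(1 − Φ(3.91/√14.96)) = 2(1 − Φ(1.0109)) ≈ 0.3121

By the reflection principle for standard BM, P(τ_b ≤ t) = 2 · P(B_t ≥ b). Since B_t ~ N(0, t), P(B_t ≥ 3.91) = 1 − Φ(3.91/√t) = 1 − Φ(3.91/√14.96) = 1 − Φ(1.0109) ≈ 0.15603. Doubling: P(τ_{3.91} ≤ 14.96) ≈ 2 · 0.15603 = 0.31206 ≈ 0.3121.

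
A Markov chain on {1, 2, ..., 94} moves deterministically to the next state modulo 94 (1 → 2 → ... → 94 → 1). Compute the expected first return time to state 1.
E[T_1 | X_0 = 1] = 94

The chain cycles deterministically, so starting at state 1 it returns in exactly 94 steps. Equivalently, the stationary distribution is uniform π_j = 1/94 for every state j, so by Kac's formula E[T_1] = 1/π_1 = 94.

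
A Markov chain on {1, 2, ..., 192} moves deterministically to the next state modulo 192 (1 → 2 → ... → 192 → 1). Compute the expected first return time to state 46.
E[T_46 | X_0 = 46] = 192

The chain cycles deterministically, so starting at state 46 it returns in exactly 192 steps. Equivalently, the stationary distribution is uniform π_j = 1/192 for every state j, so by Kac's formula E[T_46] = 1/π_46 = 192.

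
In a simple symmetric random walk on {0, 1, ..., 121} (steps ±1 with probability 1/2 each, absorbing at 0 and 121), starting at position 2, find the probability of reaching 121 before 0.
P(hit 121 before 0) = 2/121

Let u_k = P(hit 121 before 0 | start at k). Then u_0 = 0, u_121 = 1, and u_k = u_{k-1}/2 + u_{k+1}/2 for 1 ≤ k ≤ 120. This harmonic recurrence is solved by u_k = k/121, giving u_2 = 2/121.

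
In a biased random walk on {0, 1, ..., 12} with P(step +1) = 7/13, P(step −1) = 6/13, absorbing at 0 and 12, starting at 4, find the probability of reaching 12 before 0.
P(hit 12 before 0) = (1 − (6/7)^4) / (1 − (6/7)^12) = 5764801/10556113

Let u_k denote P(reach 12 before 0 | start at k). Boundary: u_0 = 0, u_12 = 1. Recurrence: u_k = 7/13·u_{k+1} + 6/13·u_{k-1} for 1 ≤ k ≤ 11. Try u_k = A + B·r^k with r = q/p = (6/13)/(7/13) = 6/7. Substitution satisfies the recurrence; boundary conditions give:
  u_k = (1 − r^k) / (1 − r^N) = (1 − (6/7)^4) / (1 − (6/7)^12) = 5764801/10556113.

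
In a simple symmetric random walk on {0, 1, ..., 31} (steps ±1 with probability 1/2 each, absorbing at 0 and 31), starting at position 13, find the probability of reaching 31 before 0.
P(hit 31 before 0) = 13/31

Let u_k = P(hit 31 before 0 | start at k). Then u_0 = 0, u_31 = 1, and u_k = u_{k-1}/2 + u_{k+1}/2 for 1 ≤ k ≤ 30. This harmonic recurrence is solved by u_k = k/31, giving u_13 = 13/31.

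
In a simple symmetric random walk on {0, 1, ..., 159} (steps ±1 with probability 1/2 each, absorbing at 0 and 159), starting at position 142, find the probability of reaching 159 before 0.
P(hit 159 before 0) = 142/159

Let u_k = P(hit 159 before 0 | start at k). Then u_0 = 0, u_159 = 1, and u_k = u_{k-1}/2 + u_{k+1}/2 for 1 ≤ k ≤ 158. This harmonic recurrence is solved by u_k = k/159, giving u_142 = 142/159.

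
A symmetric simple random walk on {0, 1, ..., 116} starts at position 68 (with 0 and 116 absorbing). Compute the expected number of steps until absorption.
E[τ | X_0 = 68] = 3264

Let v_k = E[τ | X_0 = k]. Boundary: v_0 = v_116 = 0. Recurrence: v_k = 1 + (v_{k-1} + v_{k+1})/2 for 1 ≤ k ≤ 115. The particular solution to v_k − (v_{k-1} + v_{k+1})/2 = 1 is v_k = −k^2. Adding homogeneous solution A + B k and matching boundaries gives v_k = k (116 − k). Substituting k = 68: v_68 = 68 · 48 = 3264.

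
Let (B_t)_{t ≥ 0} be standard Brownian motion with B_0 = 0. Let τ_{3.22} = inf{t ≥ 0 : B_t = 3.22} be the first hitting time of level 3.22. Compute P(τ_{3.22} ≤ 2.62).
P(τ_{3.22} ≤ 2.62) = 2(1 − Φ(3.22/√2.62)) = 2(1 − Φ(1.9893)) ≈ 0.0467

By the reflection principle for standard BM, P(τ_b ≤ t) = 2 · P(B_t ≥ b). Since B_t ~ N(0, t), P(B_t ≥ 3.22) = 1 − Φ(3.22/√t) = 1 − Φ(3.22/√2.62) = 1 − Φ(1.9893) ≈ 0.02333. Doubling: P(τ_{3.22} ≤ 2.62) ≈ 2 · 0.02333 = 0.04666 ≈ 0.0467.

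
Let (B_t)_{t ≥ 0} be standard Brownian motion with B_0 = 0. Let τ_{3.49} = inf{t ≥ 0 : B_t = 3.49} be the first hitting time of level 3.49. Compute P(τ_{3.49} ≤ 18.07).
P(τ_{3.49} ≤ 18.07) = 2(1 − Φ(3.49/√18.07)) = 2(1 − Φ(0.8210)) ≈ 0.4116

By the reflection principle for standard BM, P(τ_b ≤ t) = 2 · P(B_t ≥ b). Since B_t ~ N(0, t), P(B_t ≥ 3.49) = 1 − Φ(3.49/√t) = 1 − Φ(3.49/√18.07) = 1 − Φ(0.8210) ≈ 0.20582. Doubling: P(τ_{3.49} ≤ 18.07) ≈ 2 · 0.20582 = 0.41164 ≈ 0.4116.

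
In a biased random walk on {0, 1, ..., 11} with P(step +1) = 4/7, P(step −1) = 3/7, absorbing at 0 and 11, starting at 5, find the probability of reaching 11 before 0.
P(hit 11 before 0) = (1 − (3/4)^5) / (1 − (3/4)^11) = 3198976/4017157

Let u_k denote P(reach 11 before 0 | start at k). Boundary: u_0 = 0, u_11 = 1. Recurrence: u_k = 4/7·u_{k+1} + 3/7·u_{k-1} for 1 ≤ k ≤ 10. Try u_k = A + B·r^k with r = q/p = (3/7)/(4/7) = 3/4. Substitution satisfies the recurrence; boundary conditions give:
  u_k = (1 − r^k) / (1 − r^N) = (1 − (3/4)^5) / (1 − (3/4)^11) = 3198976/4017157.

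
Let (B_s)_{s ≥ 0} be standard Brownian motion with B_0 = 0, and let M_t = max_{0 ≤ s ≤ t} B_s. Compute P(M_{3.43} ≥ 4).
P(M_{3.43} ≥ 4) = 2·P(B_{3.43} ≥ 4) = 2(1 − Φ(4/√3.43)) ≈ 0.0308

By the reflection principle for Brownian motion, P(M_t ≥ a) = 2 · P(B_t ≥ a) for a ≥ 0. Since B_t ~ N(0, t), P(B_t ≥ 4) = 1 − Φ(4/√t) = 1 − Φ(4/√3.43) = 1 − Φ(2.1598). So
  P(M_{3.43} ≥ 4) = 2(1 − Φ(2.1598)) ≈ 0.0308.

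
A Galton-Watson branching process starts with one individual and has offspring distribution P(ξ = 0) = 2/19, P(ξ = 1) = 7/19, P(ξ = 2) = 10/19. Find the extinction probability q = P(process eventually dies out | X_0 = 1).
q = 1/5

The pgf is f(s) = 2/19 + 7/19·s + 10/19·s². The extinction probability q is the smallest fixed point of f in [0, 1]. Setting s = f(s):
  10/19·s² + (7/19 − 1)·s + 2/19 = 0
  10/19·s² − (2/19 + 10/19)·s + 2/19 = 0
which factors as (s − 1)·(10/19·s − 2/19) = 0, giving roots s = 1 and s = (2/19)/(10/19) = 1/5.
Mean offspring μ = 7/19 + 2·10/19 = 27/19 > 1 (supercritical), so q < 1. The extinction probability is the smaller root: q = (2/19)/(10/19) = 1/5.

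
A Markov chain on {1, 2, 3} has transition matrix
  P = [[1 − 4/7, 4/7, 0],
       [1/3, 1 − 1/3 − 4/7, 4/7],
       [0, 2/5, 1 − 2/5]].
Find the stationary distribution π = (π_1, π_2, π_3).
π = (49/253, 84/253, 120/253)

This is a birth-death chain on three states, which satisfies detailed balance: π_1 · P_{12} = π_2 · P_{21} and π_2 · P_{23} = π_3 · P_{32}.
From π_1 · 4/7 = π_2 · 1/3: π_2/π_1 = (4/7)/(1/3) = 12/7.
From π_2 · 4/7 = π_3 · 2/5: π_3/π_2 = (4/7)/(2/5) = 10/7.
Take π_1 proportional to 1; then unnormalized π = (1, 12/7, 120/49). Normalize by dividing by the sum 253/49:
  π = (49/253, 84/253, 120/253).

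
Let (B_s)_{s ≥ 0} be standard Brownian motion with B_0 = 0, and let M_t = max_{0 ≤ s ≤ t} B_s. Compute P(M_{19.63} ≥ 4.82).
P(M_{19.63} ≥ 4.82) = 2·P(B_{19.63} ≥ 4.82) = 2(1 − Φ(4.82/√19.63)) ≈ 0.2766

By the reflection principle for Brownian motion, P(M_t ≥ a) = 2 · P(B_t ≥ a) for a ≥ 0. Since B_t ~ N(0, t), P(B_t ≥ 4.82) = 1 − Φ(4.82/√t) = 1 − Φ(4.82/√19.63) = 1 − Φ(1.0879). So
  P(M_{19.63} ≥ 4.82) = 2(1 − Φ(1.0879)) ≈ 0.2766.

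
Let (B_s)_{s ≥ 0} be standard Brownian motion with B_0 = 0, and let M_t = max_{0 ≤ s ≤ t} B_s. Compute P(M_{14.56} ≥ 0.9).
P(M_{14.56} ≥ 0.9) = 2·P(B_{14.56} ≥ 0.9) = 2(1 − Φ(0.9/√14.56)) ≈ 0.8135

By the reflection principle for Brownian motion, P(M_t ≥ a) = 2 · P(B_t ≥ a) for a ≥ 0. Since B_t ~ N(0, t), P(B_t ≥ 0.9) = 1 − Φ(0.9/√t) = 1 − Φ(0.9/√14.56) = 1 − Φ(0.2359). So
  P(M_{14.56} ≥ 0.9) = 2(1 − Φ(0.2359)) ≈ 0.8135.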